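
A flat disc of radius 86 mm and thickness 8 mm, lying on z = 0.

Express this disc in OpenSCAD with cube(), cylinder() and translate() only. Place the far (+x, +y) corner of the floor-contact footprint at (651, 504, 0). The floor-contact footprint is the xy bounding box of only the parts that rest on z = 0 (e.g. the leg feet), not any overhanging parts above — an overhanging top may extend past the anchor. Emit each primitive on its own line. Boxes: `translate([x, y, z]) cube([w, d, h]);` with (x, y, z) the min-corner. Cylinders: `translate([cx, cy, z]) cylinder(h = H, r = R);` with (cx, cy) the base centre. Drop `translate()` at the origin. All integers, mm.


translate([565, 418, 0]) cylinder(h = 8, r = 86);


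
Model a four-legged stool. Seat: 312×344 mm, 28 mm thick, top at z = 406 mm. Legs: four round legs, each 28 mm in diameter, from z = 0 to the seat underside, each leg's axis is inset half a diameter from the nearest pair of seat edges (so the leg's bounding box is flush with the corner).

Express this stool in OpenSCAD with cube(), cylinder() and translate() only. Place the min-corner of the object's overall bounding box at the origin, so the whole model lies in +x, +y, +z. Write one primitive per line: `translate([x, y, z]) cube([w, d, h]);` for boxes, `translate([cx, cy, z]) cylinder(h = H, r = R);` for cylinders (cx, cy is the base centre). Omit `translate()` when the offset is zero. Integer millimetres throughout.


// leg_h = 406 - 28 = 378
translate([0, 0, 378]) cube([312, 344, 28]);
translate([14, 14, 0]) cylinder(h = 378, r = 14);
translate([298, 14, 0]) cylinder(h = 378, r = 14);
translate([14, 330, 0]) cylinder(h = 378, r = 14);
translate([298, 330, 0]) cylinder(h = 378, r = 14);


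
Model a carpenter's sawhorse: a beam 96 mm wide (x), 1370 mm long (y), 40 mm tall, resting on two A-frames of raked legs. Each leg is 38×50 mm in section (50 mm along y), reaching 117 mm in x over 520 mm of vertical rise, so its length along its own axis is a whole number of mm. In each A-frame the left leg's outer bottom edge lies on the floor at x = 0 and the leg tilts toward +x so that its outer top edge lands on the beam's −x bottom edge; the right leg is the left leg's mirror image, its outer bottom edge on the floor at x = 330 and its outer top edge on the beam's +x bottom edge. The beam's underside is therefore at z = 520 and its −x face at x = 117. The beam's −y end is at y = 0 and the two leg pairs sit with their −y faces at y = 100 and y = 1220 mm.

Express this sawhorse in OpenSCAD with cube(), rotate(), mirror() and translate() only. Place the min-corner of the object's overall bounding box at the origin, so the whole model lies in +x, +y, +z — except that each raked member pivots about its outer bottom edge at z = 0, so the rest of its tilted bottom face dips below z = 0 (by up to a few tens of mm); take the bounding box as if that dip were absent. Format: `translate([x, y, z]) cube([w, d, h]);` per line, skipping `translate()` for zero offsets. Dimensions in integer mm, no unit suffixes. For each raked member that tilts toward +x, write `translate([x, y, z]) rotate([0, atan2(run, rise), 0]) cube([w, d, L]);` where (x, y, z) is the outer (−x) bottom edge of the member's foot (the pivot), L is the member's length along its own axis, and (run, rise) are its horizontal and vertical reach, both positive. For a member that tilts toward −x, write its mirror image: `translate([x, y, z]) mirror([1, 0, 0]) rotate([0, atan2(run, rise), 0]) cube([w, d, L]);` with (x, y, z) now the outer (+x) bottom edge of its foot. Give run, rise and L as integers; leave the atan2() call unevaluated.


translate([117, 0, 520]) cube([96, 1370, 40]);
translate([0, 100, 0]) rotate([0, atan2(117, 520), 0]) cube([38, 50, 533]);
translate([330, 100, 0]) mirror([1, 0, 0]) rotate([0, atan2(117, 520), 0]) cube([38, 50, 533]);
translate([0, 1220, 0]) rotate([0, atan2(117, 520), 0]) cube([38, 50, 533]);
translate([330, 1220, 0]) mirror([1, 0, 0]) rotate([0, atan2(117, 520), 0]) cube([38, 50, 533]);


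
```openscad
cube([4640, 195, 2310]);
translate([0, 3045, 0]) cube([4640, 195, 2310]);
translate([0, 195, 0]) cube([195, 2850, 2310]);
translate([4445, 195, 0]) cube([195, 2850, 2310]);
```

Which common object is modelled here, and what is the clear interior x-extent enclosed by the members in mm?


A house (or room) frame. The interior width is 4250 mm.

Four 2310 mm walls enclosing a rectangle with no floor or roof — a room or house frame. Outside width is 4640 mm and wall thickness is 195 mm, so the interior width is 4640 − 2 × 195 = 4250 mm.


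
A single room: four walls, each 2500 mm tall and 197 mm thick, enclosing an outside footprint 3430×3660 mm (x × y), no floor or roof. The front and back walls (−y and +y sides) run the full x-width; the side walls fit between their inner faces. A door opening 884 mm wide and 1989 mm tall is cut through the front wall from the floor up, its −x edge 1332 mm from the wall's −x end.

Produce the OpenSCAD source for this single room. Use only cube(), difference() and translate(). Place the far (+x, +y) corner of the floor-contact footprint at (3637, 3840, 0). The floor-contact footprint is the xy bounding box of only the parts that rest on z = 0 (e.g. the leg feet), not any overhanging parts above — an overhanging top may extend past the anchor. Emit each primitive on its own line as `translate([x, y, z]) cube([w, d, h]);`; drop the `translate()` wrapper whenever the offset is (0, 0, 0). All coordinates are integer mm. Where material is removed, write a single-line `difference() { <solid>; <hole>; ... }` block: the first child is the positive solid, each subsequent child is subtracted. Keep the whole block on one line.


difference() { translate([207, 180, 0]) cube([3430, 197, 2500]); translate([1539, 180, 0]) cube([884, 197, 1989]); }
translate([207, 3643, 0]) cube([3430, 197, 2500]);
translate([207, 377, 0]) cube([197, 3266, 2500]);
translate([3440, 377, 0]) cube([197, 3266, 2500]);


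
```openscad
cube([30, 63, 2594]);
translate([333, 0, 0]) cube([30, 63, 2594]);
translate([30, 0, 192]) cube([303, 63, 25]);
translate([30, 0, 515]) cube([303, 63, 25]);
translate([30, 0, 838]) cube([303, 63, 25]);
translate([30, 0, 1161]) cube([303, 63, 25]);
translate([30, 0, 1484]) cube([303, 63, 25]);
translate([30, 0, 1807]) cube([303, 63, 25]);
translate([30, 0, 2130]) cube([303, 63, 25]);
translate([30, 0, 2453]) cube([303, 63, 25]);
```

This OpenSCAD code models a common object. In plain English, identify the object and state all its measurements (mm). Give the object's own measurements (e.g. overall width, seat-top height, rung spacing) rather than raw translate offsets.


A straight ladder. Two 30×63 mm vertical rails, 2594 mm tall, stand 363 mm apart (outside-to-outside) with their front faces coplanar on the −y side. 8 rungs, each 63 mm deep and 25 mm tall, span between the inner faces of the rails, front faces flush with the rails. The lowest rung's underside is at z = 192 mm and rungs are spaced 323 mm apart (underside to underside).


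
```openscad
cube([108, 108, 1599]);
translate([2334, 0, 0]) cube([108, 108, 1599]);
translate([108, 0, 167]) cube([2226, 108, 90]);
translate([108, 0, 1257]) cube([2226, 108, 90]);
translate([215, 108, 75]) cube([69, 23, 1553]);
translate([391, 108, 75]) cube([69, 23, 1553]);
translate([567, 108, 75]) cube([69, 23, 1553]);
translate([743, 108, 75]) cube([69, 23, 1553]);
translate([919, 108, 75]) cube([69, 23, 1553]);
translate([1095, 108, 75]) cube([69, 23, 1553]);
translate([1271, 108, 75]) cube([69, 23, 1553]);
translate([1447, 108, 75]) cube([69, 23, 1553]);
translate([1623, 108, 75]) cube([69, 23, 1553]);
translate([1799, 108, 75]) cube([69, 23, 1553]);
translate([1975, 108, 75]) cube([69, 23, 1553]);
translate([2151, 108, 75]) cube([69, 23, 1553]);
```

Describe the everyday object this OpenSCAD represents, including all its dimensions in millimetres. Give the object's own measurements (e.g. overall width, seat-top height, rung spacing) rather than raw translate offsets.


A fence section. Two 108×108 mm posts, 1599 mm tall, stand on the floor with a clear span of 2226 mm between their inner faces. Two horizontal rails of 108×90 mm section span the gap between the posts with their undersides at z = 167 mm and z = 1257 mm, flush with the posts' −y face. 12 pickets, each 69 mm wide, 23 mm thick and 1553 mm tall, are fixed to the +y face of the rails with their bottoms at z = 75 mm, spaced across the span with a 107 mm gap after the −x post and between neighbouring pickets, with 114 mm left before the +x post.


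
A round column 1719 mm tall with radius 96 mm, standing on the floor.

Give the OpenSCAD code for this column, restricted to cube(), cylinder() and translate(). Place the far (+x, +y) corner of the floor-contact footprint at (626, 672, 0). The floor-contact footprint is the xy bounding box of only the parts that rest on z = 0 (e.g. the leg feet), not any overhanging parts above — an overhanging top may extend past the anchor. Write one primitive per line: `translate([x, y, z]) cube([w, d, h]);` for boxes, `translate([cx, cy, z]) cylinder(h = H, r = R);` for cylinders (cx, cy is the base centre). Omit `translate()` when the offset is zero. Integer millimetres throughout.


translate([530, 576, 0]) cylinder(h = 1719, r = 96);


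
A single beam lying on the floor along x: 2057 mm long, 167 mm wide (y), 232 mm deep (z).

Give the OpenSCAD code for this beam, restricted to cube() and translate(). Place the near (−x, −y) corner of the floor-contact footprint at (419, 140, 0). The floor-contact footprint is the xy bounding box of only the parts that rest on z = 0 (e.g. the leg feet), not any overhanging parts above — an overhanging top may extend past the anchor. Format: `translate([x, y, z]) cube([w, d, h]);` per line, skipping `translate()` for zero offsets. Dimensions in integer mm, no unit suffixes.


translate([419, 140, 0]) cube([2057, 167, 232]);


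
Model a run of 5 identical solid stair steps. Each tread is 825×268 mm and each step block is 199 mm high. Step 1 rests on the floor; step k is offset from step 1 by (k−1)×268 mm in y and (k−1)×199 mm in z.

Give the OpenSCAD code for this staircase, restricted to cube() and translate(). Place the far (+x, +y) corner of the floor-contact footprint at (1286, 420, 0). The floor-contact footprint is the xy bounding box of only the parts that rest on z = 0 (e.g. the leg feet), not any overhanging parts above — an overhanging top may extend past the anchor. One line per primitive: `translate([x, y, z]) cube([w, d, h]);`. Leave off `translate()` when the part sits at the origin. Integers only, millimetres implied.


translate([461, 152, 0]) cube([825, 268, 199]);
translate([461, 420, 199]) cube([825, 268, 199]);
translate([461, 688, 398]) cube([825, 268, 199]);
translate([461, 956, 597]) cube([825, 268, 199]);
translate([461, 1224, 796]) cube([825, 268, 199]);


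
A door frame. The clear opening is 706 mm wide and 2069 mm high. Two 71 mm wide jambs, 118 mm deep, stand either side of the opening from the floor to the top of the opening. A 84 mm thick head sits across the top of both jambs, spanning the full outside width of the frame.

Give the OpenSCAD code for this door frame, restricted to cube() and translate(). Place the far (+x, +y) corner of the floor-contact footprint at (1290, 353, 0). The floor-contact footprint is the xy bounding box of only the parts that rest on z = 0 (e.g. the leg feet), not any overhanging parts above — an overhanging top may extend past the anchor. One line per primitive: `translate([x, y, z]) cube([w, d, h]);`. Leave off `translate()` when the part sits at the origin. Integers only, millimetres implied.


translate([442, 235, 0]) cube([71, 118, 2069]);
translate([1219, 235, 0]) cube([71, 118, 2069]);
translate([442, 235, 2069]) cube([848, 118, 84]);


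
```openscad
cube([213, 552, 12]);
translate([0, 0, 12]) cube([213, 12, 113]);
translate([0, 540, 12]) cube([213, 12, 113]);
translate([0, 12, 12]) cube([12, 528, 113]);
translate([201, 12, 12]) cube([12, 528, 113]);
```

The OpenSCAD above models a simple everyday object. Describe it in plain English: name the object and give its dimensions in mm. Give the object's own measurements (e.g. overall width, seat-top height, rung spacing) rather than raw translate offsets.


An open-topped rectangular box: outside dimensions 213×552×125 mm, with a uniform wall and base thickness of 12 mm. The base is a full 213×552 slab on the floor; four walls sit on top of the base. The front and back walls (the −y and +y sides) span the full width; the two side walls fit between them.


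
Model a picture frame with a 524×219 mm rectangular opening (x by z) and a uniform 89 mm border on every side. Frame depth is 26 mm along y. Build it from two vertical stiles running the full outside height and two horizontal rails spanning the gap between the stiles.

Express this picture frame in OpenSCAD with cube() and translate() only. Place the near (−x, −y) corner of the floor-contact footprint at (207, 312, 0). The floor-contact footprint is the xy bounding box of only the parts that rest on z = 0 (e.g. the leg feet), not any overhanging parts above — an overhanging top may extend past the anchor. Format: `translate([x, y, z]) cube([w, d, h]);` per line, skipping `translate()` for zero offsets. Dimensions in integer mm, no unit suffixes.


translate([207, 312, 0]) cube([89, 26, 397]);
translate([820, 312, 0]) cube([89, 26, 397]);
translate([296, 312, 0]) cube([524, 26, 89]);
translate([296, 312, 308]) cube([524, 26, 89]);


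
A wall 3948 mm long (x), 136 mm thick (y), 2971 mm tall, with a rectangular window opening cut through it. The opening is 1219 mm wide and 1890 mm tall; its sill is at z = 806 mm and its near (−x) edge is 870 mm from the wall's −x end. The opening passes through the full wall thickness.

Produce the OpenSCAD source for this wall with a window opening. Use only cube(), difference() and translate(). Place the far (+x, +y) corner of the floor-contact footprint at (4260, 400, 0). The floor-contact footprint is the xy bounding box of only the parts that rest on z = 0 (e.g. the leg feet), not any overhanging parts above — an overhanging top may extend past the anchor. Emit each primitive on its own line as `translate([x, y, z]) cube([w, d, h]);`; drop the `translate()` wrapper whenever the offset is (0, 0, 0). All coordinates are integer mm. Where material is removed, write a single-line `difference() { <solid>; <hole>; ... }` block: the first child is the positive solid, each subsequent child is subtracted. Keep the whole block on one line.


difference() { translate([312, 264, 0]) cube([3948, 136, 2971]); translate([1182, 264, 806]) cube([1219, 136, 1890]); }


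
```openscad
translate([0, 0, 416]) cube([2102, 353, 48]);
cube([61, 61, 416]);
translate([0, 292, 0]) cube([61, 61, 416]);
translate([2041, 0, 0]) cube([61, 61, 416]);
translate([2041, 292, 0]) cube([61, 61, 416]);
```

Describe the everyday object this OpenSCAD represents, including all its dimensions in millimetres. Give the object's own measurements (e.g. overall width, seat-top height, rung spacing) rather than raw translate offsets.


A long wooden bench with a 2102 mm (x) × 353 mm (y) seat, 48 mm thick, its top surface 464 mm above the floor. Four 61 mm square legs at the seat corners, flush with the edges, run from z = 0 to the seat underside.


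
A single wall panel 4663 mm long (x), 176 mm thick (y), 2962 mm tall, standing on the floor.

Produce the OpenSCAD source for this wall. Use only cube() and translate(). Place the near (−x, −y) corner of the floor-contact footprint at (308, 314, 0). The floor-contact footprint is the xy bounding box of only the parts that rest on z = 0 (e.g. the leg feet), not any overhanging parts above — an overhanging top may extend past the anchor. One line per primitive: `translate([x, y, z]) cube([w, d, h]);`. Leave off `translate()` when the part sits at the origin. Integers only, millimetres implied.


translate([308, 314, 0]) cube([4663, 176, 2962]);


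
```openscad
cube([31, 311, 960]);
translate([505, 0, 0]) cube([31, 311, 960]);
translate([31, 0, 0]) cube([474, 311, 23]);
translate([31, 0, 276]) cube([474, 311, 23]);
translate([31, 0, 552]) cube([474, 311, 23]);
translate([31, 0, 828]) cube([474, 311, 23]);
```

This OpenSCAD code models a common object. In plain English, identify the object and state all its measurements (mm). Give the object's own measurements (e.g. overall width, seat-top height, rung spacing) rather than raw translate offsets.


An open bookshelf. Two side panels, each 31 mm thick, 311 mm deep and 960 mm tall, stand 536 mm apart (outside-to-outside). Between them sit 4 shelves, each 23 mm thick and 311 mm deep, spanning the full gap between the sides. The bottom shelf rests on the floor (its underside at z = 0) and the clear gap between one shelf's top and the next shelf's underside is 253 mm.


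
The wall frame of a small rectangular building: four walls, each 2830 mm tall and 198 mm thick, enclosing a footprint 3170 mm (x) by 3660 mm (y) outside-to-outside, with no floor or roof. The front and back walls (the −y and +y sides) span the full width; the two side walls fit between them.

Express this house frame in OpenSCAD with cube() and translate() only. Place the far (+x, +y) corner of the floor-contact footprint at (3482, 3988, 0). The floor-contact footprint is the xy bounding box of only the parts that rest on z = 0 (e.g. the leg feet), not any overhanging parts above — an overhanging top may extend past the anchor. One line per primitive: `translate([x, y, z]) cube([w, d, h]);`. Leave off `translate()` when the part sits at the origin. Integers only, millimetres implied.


translate([312, 328, 0]) cube([3170, 198, 2830]);
translate([312, 3790, 0]) cube([3170, 198, 2830]);
translate([312, 526, 0]) cube([198, 3264, 2830]);
translate([3284, 526, 0]) cube([198, 3264, 2830]);


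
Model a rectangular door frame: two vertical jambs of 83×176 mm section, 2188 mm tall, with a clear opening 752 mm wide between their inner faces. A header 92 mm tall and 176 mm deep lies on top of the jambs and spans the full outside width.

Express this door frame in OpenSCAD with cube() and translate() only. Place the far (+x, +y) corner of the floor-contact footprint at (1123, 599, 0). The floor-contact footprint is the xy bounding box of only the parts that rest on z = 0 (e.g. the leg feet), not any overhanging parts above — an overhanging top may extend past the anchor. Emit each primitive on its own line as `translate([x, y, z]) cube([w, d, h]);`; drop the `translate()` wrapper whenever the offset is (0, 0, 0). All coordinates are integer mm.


translate([205, 423, 0]) cube([83, 176, 2188]);
translate([1040, 423, 0]) cube([83, 176, 2188]);
translate([205, 423, 2188]) cube([918, 176, 92]);


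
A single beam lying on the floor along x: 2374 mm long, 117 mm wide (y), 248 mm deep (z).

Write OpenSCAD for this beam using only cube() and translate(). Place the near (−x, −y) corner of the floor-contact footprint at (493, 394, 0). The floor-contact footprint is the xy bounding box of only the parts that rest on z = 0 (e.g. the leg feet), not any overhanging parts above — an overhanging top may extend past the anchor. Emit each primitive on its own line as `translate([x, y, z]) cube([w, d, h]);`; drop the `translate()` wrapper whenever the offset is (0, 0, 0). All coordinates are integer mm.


translate([493, 394, 0]) cube([2374, 117, 248]);


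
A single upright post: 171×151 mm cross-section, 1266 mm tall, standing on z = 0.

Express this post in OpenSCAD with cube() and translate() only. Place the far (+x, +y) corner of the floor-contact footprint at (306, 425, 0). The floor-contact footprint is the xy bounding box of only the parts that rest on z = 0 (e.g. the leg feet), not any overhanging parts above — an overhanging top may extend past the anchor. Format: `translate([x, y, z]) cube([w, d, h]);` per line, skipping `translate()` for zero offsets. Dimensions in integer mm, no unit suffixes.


translate([135, 274, 0]) cube([171, 151, 1266]);


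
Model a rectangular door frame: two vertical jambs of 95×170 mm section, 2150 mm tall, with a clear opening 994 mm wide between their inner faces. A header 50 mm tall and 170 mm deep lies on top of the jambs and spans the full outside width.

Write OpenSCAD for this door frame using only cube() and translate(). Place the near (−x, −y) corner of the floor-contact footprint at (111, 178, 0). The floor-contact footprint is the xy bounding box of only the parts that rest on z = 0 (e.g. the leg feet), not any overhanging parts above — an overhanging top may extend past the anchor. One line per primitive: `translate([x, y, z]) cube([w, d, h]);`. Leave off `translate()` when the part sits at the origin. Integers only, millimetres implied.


translate([111, 178, 0]) cube([95, 170, 2150]);
translate([1200, 178, 0]) cube([95, 170, 2150]);
translate([111, 178, 2150]) cube([1184, 170, 50]);


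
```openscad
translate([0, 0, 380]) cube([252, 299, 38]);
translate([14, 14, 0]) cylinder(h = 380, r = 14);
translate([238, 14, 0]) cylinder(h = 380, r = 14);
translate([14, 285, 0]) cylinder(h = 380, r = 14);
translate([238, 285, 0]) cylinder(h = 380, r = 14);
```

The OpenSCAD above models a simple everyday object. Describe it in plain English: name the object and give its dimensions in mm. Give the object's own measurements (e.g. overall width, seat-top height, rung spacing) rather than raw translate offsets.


A simple wooden stool: a rectangular seat 252 mm (x) by 299 mm (y), 38 mm thick, top face at z = 418 mm, on four round legs, each 28 mm in diameter. The legs rest on z = 0, each leg's axis is inset half a diameter from the nearest pair of seat edges (so the leg's bounding box is flush with the corner).


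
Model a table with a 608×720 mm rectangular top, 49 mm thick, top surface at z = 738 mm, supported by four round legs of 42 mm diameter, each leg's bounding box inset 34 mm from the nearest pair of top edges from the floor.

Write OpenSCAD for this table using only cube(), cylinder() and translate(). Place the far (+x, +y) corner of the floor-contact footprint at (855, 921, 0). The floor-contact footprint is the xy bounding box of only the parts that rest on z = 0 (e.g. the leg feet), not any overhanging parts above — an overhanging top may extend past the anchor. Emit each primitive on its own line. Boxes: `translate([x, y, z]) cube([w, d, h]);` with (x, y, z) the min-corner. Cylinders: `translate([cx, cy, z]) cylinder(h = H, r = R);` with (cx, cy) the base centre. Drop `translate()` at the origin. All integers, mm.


translate([281, 235, 689]) cube([608, 720, 49]);
translate([336, 290, 0]) cylinder(h = 689, r = 21);
translate([834, 290, 0]) cylinder(h = 689, r = 21);
translate([336, 900, 0]) cylinder(h = 689, r = 21);
translate([834, 900, 0]) cylinder(h = 689, r = 21);


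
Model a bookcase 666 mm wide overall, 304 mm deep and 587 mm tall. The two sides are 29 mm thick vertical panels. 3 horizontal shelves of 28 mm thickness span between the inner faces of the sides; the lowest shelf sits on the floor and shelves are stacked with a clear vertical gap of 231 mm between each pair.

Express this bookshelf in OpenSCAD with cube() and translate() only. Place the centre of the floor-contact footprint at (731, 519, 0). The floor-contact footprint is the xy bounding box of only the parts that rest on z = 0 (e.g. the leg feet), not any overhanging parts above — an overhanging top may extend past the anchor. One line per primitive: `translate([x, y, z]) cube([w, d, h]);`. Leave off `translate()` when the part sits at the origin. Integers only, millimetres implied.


translate([398, 367, 0]) cube([29, 304, 587]);
translate([1035, 367, 0]) cube([29, 304, 587]);
translate([427, 367, 0]) cube([608, 304, 28]);
translate([427, 367, 259]) cube([608, 304, 28]);
translate([427, 367, 518]) cube([608, 304, 28]);


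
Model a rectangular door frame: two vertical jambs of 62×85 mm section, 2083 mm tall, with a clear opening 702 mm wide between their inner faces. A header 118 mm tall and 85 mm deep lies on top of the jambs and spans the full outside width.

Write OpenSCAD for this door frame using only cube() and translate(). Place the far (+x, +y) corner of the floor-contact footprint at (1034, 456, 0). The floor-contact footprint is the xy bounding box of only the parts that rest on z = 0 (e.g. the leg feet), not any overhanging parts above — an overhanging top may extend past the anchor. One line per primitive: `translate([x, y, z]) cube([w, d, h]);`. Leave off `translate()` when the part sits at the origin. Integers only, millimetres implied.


translate([208, 371, 0]) cube([62, 85, 2083]);
translate([972, 371, 0]) cube([62, 85, 2083]);
translate([208, 371, 2083]) cube([826, 85, 118]);


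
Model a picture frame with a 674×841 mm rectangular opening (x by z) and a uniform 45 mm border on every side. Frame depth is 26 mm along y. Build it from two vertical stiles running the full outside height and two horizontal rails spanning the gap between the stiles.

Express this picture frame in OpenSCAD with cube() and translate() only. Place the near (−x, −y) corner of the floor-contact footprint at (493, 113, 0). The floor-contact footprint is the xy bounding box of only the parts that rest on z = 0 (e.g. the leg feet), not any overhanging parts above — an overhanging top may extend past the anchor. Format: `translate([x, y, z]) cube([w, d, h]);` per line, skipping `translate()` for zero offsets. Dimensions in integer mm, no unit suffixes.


translate([493, 113, 0]) cube([45, 26, 931]);
translate([1212, 113, 0]) cube([45, 26, 931]);
translate([538, 113, 0]) cube([674, 26, 45]);
translate([538, 113, 886]) cube([674, 26, 45]);


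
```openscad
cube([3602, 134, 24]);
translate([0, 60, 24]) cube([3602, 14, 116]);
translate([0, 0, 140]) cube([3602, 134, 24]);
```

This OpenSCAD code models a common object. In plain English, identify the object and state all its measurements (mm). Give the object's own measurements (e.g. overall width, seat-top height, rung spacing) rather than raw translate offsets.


An I-beam lying along x, 3602 mm long. Overall section height 164 mm. Two flanges 134 mm wide (y) and 24 mm thick, one on the floor and one at the top; a web 14 mm thick runs between them, centred on the flange width.


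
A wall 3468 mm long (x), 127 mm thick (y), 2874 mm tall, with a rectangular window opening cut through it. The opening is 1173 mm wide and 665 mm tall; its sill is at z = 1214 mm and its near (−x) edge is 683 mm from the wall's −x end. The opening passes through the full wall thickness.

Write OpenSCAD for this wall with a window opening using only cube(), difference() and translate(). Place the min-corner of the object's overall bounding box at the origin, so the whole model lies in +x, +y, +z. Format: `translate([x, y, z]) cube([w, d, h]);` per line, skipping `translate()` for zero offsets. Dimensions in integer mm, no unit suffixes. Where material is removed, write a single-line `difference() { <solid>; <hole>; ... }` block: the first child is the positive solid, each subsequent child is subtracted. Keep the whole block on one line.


difference() { cube([3468, 127, 2874]); translate([683, 0, 1214]) cube([1173, 127, 665]); }


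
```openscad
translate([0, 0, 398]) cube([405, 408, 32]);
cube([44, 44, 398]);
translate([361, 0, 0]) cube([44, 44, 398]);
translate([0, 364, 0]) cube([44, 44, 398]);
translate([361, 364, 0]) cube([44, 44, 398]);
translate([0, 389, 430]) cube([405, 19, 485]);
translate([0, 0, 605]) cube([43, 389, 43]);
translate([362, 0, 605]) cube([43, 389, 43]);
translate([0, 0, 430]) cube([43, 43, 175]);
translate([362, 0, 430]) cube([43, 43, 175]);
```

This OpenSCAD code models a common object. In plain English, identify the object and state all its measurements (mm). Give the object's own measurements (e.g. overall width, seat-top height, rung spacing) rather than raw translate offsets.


A chair. The seat is a 405×408×32 mm slab with its top at z = 430 mm, on four 44×44 mm corner legs (flush with the seat edges, standing on z = 0). A flat backrest 19 mm thick, 485 mm tall, spans the full seat width and rises from the seat top along its +y edge, rear face flush with the rear of the seat. Two armrests of 43×43 mm section run along each side from the seat's front edge to the front of the backrest, top faces 218 mm above the seat top and outer faces flush with the seat's x-edges; a 43×43 mm post under the front of each armrest stands on the seat at the front corner.


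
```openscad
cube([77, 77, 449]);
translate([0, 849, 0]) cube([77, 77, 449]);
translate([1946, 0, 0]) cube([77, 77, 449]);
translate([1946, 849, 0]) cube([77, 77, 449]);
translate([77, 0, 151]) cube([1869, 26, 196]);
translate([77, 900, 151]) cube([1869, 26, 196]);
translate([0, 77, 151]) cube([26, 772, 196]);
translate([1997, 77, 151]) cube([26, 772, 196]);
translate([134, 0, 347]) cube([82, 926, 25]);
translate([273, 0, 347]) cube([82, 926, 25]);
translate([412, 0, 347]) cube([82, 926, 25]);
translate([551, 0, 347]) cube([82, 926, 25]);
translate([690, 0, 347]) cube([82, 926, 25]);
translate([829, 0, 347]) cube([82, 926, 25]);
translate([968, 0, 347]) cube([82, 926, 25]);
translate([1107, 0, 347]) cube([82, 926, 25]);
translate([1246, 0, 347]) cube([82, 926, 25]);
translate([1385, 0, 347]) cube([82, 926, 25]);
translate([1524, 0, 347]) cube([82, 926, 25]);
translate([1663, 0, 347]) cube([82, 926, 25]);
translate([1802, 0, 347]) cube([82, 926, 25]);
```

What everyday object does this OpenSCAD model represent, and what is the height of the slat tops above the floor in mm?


A bed frame. The slat-top height is 372 mm.

Four posts, four rails, and a row of slats — a bed frame. Slats sit on the rails at z = 151 + 196 = 347; with slat thickness 25, the top is 372 mm.


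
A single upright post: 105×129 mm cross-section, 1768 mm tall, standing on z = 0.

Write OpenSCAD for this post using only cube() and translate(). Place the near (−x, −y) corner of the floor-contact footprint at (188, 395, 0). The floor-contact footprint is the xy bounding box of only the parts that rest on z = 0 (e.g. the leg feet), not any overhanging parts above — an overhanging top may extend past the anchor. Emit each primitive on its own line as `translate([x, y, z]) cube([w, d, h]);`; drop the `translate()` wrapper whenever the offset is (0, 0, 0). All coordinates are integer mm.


translate([188, 395, 0]) cube([105, 129, 1768]);


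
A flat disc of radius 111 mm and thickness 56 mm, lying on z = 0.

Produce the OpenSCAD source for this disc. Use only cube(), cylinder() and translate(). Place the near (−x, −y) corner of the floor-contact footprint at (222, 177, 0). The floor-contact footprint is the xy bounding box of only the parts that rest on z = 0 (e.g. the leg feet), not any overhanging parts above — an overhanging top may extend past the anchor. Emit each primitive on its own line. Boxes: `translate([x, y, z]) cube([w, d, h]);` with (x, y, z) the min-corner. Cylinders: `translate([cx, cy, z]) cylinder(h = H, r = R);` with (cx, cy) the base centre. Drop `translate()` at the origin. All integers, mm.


translate([333, 288, 0]) cylinder(h = 56, r = 111);


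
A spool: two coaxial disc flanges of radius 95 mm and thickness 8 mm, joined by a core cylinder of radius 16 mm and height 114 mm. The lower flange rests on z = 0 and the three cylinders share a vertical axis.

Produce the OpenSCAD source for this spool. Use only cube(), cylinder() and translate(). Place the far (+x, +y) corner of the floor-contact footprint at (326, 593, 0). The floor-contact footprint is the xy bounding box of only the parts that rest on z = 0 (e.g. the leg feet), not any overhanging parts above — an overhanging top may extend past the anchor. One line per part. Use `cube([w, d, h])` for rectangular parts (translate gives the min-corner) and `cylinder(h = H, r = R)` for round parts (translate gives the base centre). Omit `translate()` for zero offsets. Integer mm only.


translate([231, 498, 0]) cylinder(h = 8, r = 95);
translate([231, 498, 8]) cylinder(h = 114, r = 16);
translate([231, 498, 122]) cylinder(h = 8, r = 95);


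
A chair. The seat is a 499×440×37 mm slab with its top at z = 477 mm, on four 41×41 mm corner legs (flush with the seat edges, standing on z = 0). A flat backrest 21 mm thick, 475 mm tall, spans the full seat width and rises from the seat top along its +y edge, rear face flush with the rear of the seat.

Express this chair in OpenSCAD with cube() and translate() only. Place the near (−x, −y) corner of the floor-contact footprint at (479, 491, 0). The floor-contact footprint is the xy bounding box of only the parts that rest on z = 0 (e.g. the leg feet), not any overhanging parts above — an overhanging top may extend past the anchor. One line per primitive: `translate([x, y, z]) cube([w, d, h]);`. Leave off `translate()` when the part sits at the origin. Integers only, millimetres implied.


translate([479, 491, 440]) cube([499, 440, 37]);
translate([479, 491, 0]) cube([41, 41, 440]);
translate([937, 491, 0]) cube([41, 41, 440]);
translate([479, 890, 0]) cube([41, 41, 440]);
translate([937, 890, 0]) cube([41, 41, 440]);
translate([479, 910, 477]) cube([499, 21, 475]);


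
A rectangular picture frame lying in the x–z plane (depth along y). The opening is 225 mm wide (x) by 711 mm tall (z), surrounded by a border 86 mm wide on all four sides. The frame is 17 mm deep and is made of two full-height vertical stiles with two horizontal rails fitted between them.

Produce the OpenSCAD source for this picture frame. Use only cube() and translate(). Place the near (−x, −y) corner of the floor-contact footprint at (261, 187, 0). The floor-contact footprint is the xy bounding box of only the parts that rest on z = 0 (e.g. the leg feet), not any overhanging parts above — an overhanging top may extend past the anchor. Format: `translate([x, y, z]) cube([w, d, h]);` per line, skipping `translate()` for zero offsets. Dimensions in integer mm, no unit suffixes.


translate([261, 187, 0]) cube([86, 17, 883]);
translate([572, 187, 0]) cube([86, 17, 883]);
translate([347, 187, 0]) cube([225, 17, 86]);
translate([347, 187, 797]) cube([225, 17, 86]);


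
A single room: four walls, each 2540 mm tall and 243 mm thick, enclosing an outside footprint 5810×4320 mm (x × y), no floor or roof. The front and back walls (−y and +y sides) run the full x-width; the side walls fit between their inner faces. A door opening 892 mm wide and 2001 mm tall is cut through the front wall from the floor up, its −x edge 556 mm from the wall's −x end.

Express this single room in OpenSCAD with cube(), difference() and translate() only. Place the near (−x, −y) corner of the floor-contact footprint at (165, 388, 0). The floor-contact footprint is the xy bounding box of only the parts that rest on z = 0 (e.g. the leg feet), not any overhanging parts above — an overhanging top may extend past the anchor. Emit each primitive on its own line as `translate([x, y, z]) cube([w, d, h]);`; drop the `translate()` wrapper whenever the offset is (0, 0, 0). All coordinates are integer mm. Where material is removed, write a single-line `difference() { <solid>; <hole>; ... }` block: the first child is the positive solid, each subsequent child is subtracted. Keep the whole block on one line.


difference() { translate([165, 388, 0]) cube([5810, 243, 2540]); translate([721, 388, 0]) cube([892, 243, 2001]); }
translate([165, 4465, 0]) cube([5810, 243, 2540]);
translate([165, 631, 0]) cube([243, 3834, 2540]);
translate([5732, 631, 0]) cube([243, 3834, 2540]);


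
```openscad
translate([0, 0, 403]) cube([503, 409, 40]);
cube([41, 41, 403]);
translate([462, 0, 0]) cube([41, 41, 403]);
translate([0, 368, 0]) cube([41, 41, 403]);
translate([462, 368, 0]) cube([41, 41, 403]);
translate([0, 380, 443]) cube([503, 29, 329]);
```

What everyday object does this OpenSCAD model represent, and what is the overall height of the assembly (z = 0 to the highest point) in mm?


A chair. The overall height is 772 mm.

A slab on four corner posts with a tall panel at the back — a chair. The seat slab sits at z = 403 with thickness 40, and the 329 mm backrest starts at the seat top, so the overall height is 403 + 40 + 329 = 772 mm.


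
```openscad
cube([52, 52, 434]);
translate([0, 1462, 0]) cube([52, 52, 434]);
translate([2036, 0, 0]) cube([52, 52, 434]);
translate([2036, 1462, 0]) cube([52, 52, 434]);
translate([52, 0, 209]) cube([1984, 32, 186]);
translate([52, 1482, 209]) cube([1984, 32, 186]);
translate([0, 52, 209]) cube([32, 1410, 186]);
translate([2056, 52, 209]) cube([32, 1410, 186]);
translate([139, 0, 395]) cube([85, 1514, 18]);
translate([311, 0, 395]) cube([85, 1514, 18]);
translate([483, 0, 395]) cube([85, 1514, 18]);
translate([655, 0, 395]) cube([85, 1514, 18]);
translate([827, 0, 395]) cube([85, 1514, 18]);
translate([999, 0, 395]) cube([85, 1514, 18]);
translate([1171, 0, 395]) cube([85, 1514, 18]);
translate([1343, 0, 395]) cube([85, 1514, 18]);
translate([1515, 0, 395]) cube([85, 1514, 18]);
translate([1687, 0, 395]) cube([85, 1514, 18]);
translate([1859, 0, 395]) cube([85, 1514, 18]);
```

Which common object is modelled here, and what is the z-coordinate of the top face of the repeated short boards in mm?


A bed frame. The slat-top height is 413 mm.

Four posts, four rails, and a row of slats — a bed frame. Slats sit on the rails at z = 209 + 186 = 395; with slat thickness 18, the top is 413 mm.


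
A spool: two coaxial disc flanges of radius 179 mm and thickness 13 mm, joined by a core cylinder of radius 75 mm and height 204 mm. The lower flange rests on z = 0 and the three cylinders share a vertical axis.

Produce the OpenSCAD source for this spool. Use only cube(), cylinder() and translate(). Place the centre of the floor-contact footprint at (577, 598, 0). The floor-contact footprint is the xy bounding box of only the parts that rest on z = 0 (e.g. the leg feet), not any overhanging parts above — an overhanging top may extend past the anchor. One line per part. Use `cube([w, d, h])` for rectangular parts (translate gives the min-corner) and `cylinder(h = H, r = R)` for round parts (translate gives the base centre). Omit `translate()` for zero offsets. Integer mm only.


translate([577, 598, 0]) cylinder(h = 13, r = 179);
translate([577, 598, 13]) cylinder(h = 204, r = 75);
translate([577, 598, 217]) cylinder(h = 13, r = 179);


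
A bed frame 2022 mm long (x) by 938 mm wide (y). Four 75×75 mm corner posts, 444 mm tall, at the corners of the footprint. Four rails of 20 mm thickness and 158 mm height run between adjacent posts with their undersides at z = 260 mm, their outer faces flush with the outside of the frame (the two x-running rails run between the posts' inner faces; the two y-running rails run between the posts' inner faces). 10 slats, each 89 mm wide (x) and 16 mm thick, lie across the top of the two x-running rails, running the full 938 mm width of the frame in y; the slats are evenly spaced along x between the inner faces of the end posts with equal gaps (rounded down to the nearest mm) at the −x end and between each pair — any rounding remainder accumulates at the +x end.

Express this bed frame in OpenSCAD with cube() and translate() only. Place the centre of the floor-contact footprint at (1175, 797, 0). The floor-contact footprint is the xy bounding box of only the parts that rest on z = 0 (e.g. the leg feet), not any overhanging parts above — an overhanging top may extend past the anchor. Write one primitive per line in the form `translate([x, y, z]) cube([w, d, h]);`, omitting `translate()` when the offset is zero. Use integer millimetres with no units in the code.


// slat z = rail_z + rail_h = 260 + 158 = 418
// slat gap = ⌊(1872 − 10·89) / 11⌋ = 89
translate([164, 328, 0]) cube([75, 75, 444]);
translate([164, 1191, 0]) cube([75, 75, 444]);
translate([2111, 328, 0]) cube([75, 75, 444]);
translate([2111, 1191, 0]) cube([75, 75, 444]);
translate([239, 328, 260]) cube([1872, 20, 158]);
translate([239, 1246, 260]) cube([1872, 20, 158]);
translate([164, 403, 260]) cube([20, 788, 158]);
translate([2166, 403, 260]) cube([20, 788, 158]);
translate([328, 328, 418]) cube([89, 938, 16]);
translate([506, 328, 418]) cube([89, 938, 16]);
translate([684, 328, 418]) cube([89, 938, 16]);
translate([862, 328, 418]) cube([89, 938, 16]);
translate([1040, 328, 418]) cube([89, 938, 16]);
translate([1218, 328, 418]) cube([89, 938, 16]);
translate([1396, 328, 418]) cube([89, 938, 16]);
translate([1574, 328, 418]) cube([89, 938, 16]);
translate([1752, 328, 418]) cube([89, 938, 16]);
translate([1930, 328, 418]) cube([89, 938, 16]);
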